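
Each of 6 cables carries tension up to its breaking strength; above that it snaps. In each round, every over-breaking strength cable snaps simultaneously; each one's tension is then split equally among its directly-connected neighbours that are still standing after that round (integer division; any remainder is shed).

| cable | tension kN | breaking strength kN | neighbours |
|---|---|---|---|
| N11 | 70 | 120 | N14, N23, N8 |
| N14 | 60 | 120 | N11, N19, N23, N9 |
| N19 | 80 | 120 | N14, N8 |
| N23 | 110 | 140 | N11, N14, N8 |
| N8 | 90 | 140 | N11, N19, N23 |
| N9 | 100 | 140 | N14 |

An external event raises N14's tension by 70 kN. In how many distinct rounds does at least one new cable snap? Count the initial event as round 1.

4

Round 1 — N14 at 130 > 120. N14 snaps.
  N14 sheds 130 kN to N11, N19, N23, N9: 32 each (2 lost).
    N11: 70+32 = 102 ≤ 120
    N19: 80+32 = 112 ≤ 120
    N23: 110+32 = 142 > 140
    N9: 100+32 = 132 ≤ 140
Round 2 — N23 snaps.
  N23 sheds 142 kN to N11, N8: 71 each.
    N11: 102+71 = 173 > 120
    N8: 90+71 = 161 > 140
Round 3 — N11, N8 snap.
  N11 sheds 173 kN: no online neighbours, lost.
  N8 sheds 161 kN to N19: 161 each.
    N19: 112+161 = 273 > 120
Round 4 — N19 snaps.
  N19 sheds 273 kN: no online neighbours, lost.
No further breaks.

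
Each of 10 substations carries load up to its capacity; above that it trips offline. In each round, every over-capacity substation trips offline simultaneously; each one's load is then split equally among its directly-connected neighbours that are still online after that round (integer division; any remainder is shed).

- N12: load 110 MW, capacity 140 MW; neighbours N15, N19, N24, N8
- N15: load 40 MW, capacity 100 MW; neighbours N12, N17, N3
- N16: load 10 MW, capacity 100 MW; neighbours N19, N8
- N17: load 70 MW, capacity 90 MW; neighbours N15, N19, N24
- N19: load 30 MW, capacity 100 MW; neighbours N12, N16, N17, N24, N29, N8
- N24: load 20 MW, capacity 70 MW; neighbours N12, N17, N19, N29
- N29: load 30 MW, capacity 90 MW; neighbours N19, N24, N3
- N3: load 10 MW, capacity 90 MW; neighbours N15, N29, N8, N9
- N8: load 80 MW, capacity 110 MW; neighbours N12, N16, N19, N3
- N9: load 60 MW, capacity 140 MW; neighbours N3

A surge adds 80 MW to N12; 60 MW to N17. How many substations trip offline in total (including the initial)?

Round 1 — N12 at 190 > 140; N17 at 130 > 90. N12, N17 trip offline.
  N12 sheds 190 MW to N15, N19, N24, N8: 47 each (2 lost).
    N15: 40+47 = 87 ≤ 100
    N19: 30+47 = 77 ≤ 100
    N24: 20+47 = 67 ≤ 70
    N8: 80+47 = 127 > 110
  N17 sheds 130 MW to N15, N19, N24: 43 each (1 lost).
    N15: 87+43 = 130 > 100
    N19: 77+43 = 120 > 100
    N24: 67+43 = 110 > 70
Round 2 — N15, N19, N24, N8 trip offline.
  N15 sheds 130 MW to N3: 130 each.
    N3: 10+130 = 140 > 90
  N19 sheds 120 MW to N16, N29: 60 each.
    N16: 10+60 = 70 ≤ 100
    N29: 30+60 = 90 ≤ 90
  N24 sheds 110 MW to N29: 110 each.
    N29: 90+110 = 200 > 90
  N8 sheds 127 MW to N16, N3: 63 each (1 lost).
    N16: 70+63 = 133 > 100
    N3: 140+63 = 203 > 90
Round 3 — N16, N29, N3 trip offline.
  N16 sheds 133 MW: no online neighbours, lost.
  N29 sheds 200 MW: no online neighbours, lost.
  N3 sheds 203 MW to N9: 203 each.
    N9: 60+203 = 263 > 140
Round 4 — N9 trips offline.
  N9 sheds 263 MW: no online neighbours, lost.
No further trips.

10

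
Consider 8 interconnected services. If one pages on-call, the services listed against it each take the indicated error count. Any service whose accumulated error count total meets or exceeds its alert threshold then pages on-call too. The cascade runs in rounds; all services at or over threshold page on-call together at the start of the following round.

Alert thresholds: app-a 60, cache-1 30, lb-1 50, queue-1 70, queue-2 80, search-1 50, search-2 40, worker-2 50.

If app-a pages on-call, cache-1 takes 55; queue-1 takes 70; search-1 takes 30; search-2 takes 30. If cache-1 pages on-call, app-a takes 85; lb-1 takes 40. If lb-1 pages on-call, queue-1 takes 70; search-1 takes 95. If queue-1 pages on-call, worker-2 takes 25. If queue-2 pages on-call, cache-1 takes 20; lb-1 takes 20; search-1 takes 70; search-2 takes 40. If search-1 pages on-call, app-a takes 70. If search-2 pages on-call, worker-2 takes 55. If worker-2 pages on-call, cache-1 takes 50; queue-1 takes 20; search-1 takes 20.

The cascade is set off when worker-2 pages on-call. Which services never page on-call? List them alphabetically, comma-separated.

Round 1 — worker-2 pages on-call (initial).
  cache-1: +50 → 50 ≥ 30
  queue-1: +20 → 20 < 70
  search-1: +20 → 20 < 50
Round 2 — cache-1 pages on-call.
  app-a: +85 → 85 ≥ 60
  lb-1: +40 → 40 < 50
Round 3 — app-a pages on-call.
  queue-1: +70 → 90 ≥ 70
  search-1: +30 → 50 ≥ 50
  search-2: +30 → 30 < 40
Round 4 — queue-1, search-1 page on-call.
No further pages.

lb-1, queue-2, search-2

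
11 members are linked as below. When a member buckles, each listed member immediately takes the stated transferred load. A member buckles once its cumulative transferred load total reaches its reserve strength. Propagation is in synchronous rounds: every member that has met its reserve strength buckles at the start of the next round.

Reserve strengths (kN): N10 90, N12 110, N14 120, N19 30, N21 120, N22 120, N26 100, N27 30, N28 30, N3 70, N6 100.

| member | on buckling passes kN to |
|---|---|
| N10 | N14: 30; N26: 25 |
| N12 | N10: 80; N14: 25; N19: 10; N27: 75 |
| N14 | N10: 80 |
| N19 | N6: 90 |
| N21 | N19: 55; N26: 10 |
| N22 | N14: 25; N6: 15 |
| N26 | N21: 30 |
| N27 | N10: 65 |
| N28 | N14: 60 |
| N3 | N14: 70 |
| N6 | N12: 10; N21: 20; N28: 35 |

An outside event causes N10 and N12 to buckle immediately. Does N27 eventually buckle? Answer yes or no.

yes

Round 1 — N10, N12 buckle (initial).
  N14: +30+25 → 55 < 120
  N19: +10 → 10 < 30
  N26: +25 → 25 < 100
  N27: +75 → 75 ≥ 30
Round 2 — N27 buckles.
No further bucklings.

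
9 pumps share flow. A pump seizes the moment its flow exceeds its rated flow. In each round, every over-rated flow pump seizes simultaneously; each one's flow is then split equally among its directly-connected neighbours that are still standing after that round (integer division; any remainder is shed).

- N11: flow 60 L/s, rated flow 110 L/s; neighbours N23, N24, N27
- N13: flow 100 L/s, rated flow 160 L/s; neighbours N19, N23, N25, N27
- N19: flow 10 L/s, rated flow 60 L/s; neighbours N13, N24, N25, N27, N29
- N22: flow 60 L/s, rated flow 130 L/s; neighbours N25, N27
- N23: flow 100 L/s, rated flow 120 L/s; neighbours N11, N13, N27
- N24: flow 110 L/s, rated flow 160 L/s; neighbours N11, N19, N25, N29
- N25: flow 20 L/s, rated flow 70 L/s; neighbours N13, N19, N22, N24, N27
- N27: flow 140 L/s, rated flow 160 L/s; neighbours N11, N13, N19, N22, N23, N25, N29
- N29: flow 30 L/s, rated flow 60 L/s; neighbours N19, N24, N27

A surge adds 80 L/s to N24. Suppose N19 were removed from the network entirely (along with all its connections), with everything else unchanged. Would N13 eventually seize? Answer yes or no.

yes

With N19 removed:
Round 1 — N24 at 190 > 160. N24 seizes.
  N24 sheds 190 L/s to N11, N25, N29: 63 each (1 lost).
    N11: 60+63 = 123 > 110
    N25: 20+63 = 83 > 70
    N29: 30+63 = 93 > 60
Round 2 — N11, N25, N29 seize.
  N11 sheds 123 L/s to N23, N27: 61 each (1 lost).
    N23: 100+61 = 161 > 120
    N27: 140+61 = 201 > 160
  N25 sheds 83 L/s to N13, N22, N27: 27 each (2 lost).
    N13: 100+27 = 127 ≤ 160
    N22: 60+27 = 87 ≤ 130
    N27: 201+27 = 228 > 160
  N29 sheds 93 L/s to N27: 93 each.
    N27: 228+93 = 321 > 160
Round 3 — N23, N27 seize.
  N23 sheds 161 L/s to N13: 161 each.
    N13: 127+161 = 288 > 160
  N27 sheds 321 L/s to N13, N22: 160 each (1 lost).
    N13: 288+160 = 448 > 160
    N22: 87+160 = 247 > 130
Round 4 — N13, N22 seize.
  N13 sheds 448 L/s: no online neighbours, lost.
  N22 sheds 247 L/s: no online neighbours, lost.
No further seizures.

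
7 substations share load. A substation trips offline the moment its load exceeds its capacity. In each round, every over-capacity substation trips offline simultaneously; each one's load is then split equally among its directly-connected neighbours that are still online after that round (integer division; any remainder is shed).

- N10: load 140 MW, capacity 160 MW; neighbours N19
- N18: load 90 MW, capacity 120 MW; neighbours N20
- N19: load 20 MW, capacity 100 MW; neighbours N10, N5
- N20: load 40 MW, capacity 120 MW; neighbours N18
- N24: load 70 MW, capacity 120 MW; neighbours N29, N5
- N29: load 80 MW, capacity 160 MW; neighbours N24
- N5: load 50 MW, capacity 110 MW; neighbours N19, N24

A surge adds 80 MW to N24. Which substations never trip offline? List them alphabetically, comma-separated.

N18, N20, N29

Round 1 — N24 at 150 > 120. N24 trips offline.
  N24 sheds 150 MW to N29, N5: 75 each.
    N29: 80+75 = 155 ≤ 160
    N5: 50+75 = 125 > 110
Round 2 — N5 trips offline.
  N5 sheds 125 MW to N19: 125 each.
    N19: 20+125 = 145 > 100
Round 3 — N19 trips offline.
  N19 sheds 145 MW to N10: 145 each.
    N10: 140+145 = 285 > 160
Round 4 — N10 trips offline.
  N10 sheds 285 MW: no online neighbours, lost.
No further trips.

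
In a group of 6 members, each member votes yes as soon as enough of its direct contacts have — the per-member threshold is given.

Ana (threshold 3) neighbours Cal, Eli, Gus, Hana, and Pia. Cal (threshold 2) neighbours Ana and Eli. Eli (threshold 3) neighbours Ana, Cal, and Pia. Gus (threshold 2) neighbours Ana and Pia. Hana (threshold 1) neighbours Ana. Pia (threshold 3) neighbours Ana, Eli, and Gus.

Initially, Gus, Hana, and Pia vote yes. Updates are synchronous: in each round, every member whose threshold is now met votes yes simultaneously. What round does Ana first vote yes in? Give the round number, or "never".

Round 1 — Gus, Hana, Pia vote yes (initial).
Round 2 — checking thresholds:
  Ana: 3 of 5 neighbours ≥ 3, votes yes.
  Eli: 1 of 3 neighbours < 3, below threshold.
Round 3 — no new yes votes; cascade stops.

2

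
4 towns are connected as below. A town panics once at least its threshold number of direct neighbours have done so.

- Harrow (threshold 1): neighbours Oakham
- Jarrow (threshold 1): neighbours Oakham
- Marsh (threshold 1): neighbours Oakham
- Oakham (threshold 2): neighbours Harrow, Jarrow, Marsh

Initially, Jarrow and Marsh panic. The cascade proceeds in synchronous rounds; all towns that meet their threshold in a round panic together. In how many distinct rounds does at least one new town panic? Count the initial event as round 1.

3

Round 1 — Jarrow, Marsh panic (initial).
Round 2 — checking thresholds:
  Oakham: 2 of 3 neighbours ≥ 2, panics.
Round 3 — checking thresholds:
  Harrow: 1 of 1 neighbours ≥ 1, panics.
Round 4 — no new panics; cascade stops.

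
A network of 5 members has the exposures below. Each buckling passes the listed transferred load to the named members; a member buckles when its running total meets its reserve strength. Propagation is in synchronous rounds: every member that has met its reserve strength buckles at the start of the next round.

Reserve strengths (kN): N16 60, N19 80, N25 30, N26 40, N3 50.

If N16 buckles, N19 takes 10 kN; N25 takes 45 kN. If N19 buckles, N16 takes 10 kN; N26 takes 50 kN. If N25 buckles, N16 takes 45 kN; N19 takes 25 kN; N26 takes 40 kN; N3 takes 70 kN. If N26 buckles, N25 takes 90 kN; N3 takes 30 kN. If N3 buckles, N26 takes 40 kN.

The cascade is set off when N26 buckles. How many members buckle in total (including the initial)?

Round 1 — N26 buckles (initial).
  N25: +90 → 90 ≥ 30
  N3: +30 → 30 < 50
Round 2 — N25 buckles.
  N16: +45 → 45 < 60
  N19: +25 → 25 < 80
  N3: +70 → 100 ≥ 50
Round 3 — N3 buckles.
No further bucklings.

3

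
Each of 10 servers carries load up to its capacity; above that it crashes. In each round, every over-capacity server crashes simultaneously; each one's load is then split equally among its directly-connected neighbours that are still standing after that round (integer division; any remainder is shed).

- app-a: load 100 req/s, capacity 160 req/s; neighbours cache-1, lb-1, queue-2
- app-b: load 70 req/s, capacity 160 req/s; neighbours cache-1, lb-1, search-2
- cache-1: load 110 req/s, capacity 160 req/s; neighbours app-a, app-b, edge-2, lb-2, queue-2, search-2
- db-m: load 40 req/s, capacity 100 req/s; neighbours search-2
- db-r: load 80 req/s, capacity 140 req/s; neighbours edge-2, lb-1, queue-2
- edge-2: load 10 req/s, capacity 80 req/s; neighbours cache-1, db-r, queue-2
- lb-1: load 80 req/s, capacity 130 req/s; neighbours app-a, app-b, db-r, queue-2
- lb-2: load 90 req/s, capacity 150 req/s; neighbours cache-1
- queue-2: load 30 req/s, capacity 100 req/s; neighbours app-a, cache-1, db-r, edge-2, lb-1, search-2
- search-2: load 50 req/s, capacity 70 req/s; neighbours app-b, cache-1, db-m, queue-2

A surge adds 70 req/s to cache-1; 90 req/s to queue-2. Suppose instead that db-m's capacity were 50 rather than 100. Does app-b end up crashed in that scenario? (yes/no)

yes

With db-m's capacity at 50:
Round 1 — cache-1 at 180 > 160; queue-2 at 120 > 100. cache-1, queue-2 crash.
  cache-1 sheds 180 req/s to app-a, app-b, edge-2, lb-2, search-2: 36 each.
    app-a: 100+36 = 136 ≤ 160
    app-b: 70+36 = 106 ≤ 160
    edge-2: 10+36 = 46 ≤ 80
    lb-2: 90+36 = 126 ≤ 150
    search-2: 50+36 = 86 > 70
  queue-2 sheds 120 req/s to app-a, db-r, edge-2, lb-1, search-2: 24 each.
    app-a: 136+24 = 160 ≤ 160
    db-r: 80+24 = 104 ≤ 140
    edge-2: 46+24 = 70 ≤ 80
    lb-1: 80+24 = 104 ≤ 130
    search-2: 86+24 = 110 > 70
Round 2 — search-2 crashes.
  search-2 sheds 110 req/s to app-b, db-m: 55 each.
    app-b: 106+55 = 161 > 160
    db-m: 40+55 = 95 > 50
Round 3 — app-b, db-m crash.
  app-b sheds 161 req/s to lb-1: 161 each.
    lb-1: 104+161 = 265 > 130
  db-m sheds 95 req/s: no online neighbours, lost.
Round 4 — lb-1 crashes.
  lb-1 sheds 265 req/s to app-a, db-r: 132 each (1 lost).
    app-a: 160+132 = 292 > 160
    db-r: 104+132 = 236 > 140
Round 5 — app-a, db-r crash.
  app-a sheds 292 req/s: no online neighbours, lost.
  db-r sheds 236 req/s to edge-2: 236 each.
    edge-2: 70+236 = 306 > 80
Round 6 — edge-2 crashes.
  edge-2 sheds 306 req/s: no online neighbours, lost.
No further crashes.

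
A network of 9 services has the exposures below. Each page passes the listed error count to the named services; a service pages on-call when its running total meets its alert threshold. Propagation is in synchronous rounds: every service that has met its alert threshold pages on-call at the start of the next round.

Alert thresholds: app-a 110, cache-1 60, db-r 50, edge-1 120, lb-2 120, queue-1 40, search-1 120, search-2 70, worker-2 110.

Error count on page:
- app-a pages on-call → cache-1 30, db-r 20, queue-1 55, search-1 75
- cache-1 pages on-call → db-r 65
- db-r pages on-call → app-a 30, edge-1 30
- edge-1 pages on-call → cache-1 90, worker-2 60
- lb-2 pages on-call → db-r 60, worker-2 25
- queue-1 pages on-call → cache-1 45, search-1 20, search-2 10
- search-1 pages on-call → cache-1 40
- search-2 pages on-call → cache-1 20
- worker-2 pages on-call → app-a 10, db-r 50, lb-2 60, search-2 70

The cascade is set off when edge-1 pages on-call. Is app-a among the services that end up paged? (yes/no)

Round 1 — edge-1 pages on-call (initial).
  cache-1: +90 → 90 ≥ 60
  worker-2: +60 → 60 < 110
Round 2 — cache-1 pages on-call.
  db-r: +65 → 65 ≥ 50
Round 3 — db-r pages on-call.
  app-a: +30 → 30 < 110
No further pages.

no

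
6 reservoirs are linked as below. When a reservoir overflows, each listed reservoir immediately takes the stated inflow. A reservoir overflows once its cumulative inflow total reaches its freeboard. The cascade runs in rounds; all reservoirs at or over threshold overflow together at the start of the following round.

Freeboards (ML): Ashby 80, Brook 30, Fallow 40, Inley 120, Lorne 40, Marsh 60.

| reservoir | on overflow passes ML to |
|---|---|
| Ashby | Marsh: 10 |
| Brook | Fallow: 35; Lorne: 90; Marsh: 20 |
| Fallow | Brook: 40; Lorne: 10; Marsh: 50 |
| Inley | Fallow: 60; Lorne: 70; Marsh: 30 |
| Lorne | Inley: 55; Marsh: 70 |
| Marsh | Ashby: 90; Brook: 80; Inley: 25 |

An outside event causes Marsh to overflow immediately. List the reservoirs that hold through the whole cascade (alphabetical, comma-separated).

Fallow, Inley

Round 1 — Marsh overflows (initial).
  Ashby: +90 → 90 ≥ 80
  Brook: +80 → 80 ≥ 30
  Inley: +25 → 25 < 120
Round 2 — Ashby, Brook overflow.
  Fallow: +35 → 35 < 40
  Lorne: +90 → 90 ≥ 40
Round 3 — Lorne overflows.
  Inley: +55 → 80 < 120
No further overflows.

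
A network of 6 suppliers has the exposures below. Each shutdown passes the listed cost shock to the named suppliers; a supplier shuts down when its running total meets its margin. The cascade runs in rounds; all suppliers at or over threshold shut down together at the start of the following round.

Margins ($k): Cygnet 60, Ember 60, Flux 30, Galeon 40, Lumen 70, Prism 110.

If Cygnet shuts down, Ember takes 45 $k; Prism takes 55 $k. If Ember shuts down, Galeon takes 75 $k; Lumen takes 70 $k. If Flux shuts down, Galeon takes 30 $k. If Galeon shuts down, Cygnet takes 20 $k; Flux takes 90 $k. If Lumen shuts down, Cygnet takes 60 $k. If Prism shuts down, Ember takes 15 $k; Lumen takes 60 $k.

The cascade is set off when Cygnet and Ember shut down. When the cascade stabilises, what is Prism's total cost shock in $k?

Round 1 — Cygnet, Ember shut down (initial).
  Galeon: +75 → 75 ≥ 40
  Lumen: +70 → 70 ≥ 70
  Prism: +55 → 55 < 110
Round 2 — Galeon, Lumen shut down.
  Flux: +90 → 90 ≥ 30
Round 3 — Flux shuts down.
No further shutdowns.

55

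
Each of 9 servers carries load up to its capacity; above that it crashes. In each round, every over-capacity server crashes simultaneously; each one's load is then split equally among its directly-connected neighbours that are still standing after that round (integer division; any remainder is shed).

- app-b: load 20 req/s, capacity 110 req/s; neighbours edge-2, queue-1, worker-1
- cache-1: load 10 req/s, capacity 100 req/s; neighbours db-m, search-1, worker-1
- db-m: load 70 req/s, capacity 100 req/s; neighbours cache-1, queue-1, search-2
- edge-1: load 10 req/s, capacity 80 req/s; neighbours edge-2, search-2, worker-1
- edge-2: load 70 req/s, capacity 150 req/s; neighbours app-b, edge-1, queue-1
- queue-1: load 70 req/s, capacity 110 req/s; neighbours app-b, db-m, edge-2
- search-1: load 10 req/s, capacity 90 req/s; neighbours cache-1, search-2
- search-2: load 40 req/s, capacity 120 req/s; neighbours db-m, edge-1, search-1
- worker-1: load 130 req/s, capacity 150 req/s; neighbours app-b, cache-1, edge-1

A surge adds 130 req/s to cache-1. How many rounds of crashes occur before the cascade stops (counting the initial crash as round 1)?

Round 1 — cache-1 at 140 > 100. cache-1 crashes.
  cache-1 sheds 140 req/s to db-m, search-1, worker-1: 46 each (2 lost).
    db-m: 70+46 = 116 > 100
    search-1: 10+46 = 56 ≤ 90
    worker-1: 130+46 = 176 > 150
Round 2 — db-m, worker-1 crash.
  db-m sheds 116 req/s to queue-1, search-2: 58 each.
    queue-1: 70+58 = 128 > 110
    search-2: 40+58 = 98 ≤ 120
  worker-1 sheds 176 req/s to app-b, edge-1: 88 each.
    app-b: 20+88 = 108 ≤ 110
    edge-1: 10+88 = 98 > 80
Round 3 — edge-1, queue-1 crash.
  edge-1 sheds 98 req/s to edge-2, search-2: 49 each.
    edge-2: 70+49 = 119 ≤ 150
    search-2: 98+49 = 147 > 120
  queue-1 sheds 128 req/s to app-b, edge-2: 64 each.
    app-b: 108+64 = 172 > 110
    edge-2: 119+64 = 183 > 150
Round 4 — app-b, edge-2, search-2 crash.
  app-b sheds 172 req/s: no online neighbours, lost.
  edge-2 sheds 183 req/s: no online neighbours, lost.
  search-2 sheds 147 req/s to search-1: 147 each.
    search-1: 56+147 = 203 > 90
Round 5 — search-1 crashes.
  search-1 sheds 203 req/s: no online neighbours, lost.
No further crashes.

5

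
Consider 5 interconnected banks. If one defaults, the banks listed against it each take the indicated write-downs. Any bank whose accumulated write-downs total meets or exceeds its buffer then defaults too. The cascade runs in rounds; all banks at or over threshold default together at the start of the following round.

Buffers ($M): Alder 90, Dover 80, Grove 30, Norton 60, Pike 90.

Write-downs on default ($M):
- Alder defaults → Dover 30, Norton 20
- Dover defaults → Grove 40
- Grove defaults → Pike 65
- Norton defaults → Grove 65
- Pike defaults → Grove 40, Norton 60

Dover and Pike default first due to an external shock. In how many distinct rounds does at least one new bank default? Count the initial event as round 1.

Round 1 — Dover, Pike default (initial).
  Grove: +40+40 → 80 ≥ 30
  Norton: +60 → 60 ≥ 60
Round 2 — Grove, Norton default.
No further defaults.

2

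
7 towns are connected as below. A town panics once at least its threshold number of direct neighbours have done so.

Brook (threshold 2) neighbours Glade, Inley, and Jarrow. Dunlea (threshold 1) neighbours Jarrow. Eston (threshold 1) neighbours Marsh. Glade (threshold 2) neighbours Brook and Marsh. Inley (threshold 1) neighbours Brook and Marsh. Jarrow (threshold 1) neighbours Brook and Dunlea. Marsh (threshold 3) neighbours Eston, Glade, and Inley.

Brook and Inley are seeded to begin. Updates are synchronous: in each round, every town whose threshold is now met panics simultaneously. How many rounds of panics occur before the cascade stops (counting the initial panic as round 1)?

3

Round 1 — Brook, Inley panic (initial).
Round 2 — checking thresholds:
  Glade: 1 of 2 neighbours < 2, below threshold.
  Jarrow: 1 of 2 neighbours ≥ 1, panics.
  Marsh: 1 of 3 neighbours < 3, below threshold.
Round 3 — checking thresholds:
  Dunlea: 1 of 1 neighbours ≥ 1, panics.
  Glade: 1 of 2 neighbours < 2, below threshold.
  Marsh: 1 of 3 neighbours < 3, below threshold.
Round 4 — no new panics; cascade stops.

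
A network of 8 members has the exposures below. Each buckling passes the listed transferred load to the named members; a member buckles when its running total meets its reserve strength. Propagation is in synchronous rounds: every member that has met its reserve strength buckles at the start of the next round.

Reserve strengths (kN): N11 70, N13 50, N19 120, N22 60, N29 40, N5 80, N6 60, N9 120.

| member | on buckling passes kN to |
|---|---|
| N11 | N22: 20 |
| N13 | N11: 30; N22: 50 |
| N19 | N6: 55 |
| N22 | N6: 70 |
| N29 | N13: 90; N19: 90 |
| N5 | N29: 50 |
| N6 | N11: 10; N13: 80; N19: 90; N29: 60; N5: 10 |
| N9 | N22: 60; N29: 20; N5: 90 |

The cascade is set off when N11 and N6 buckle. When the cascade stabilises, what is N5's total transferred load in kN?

10

Round 1 — N11, N6 buckle (initial).
  N13: +80 → 80 ≥ 50
  N19: +90 → 90 < 120
  N22: +20 → 20 < 60
  N29: +60 → 60 ≥ 40
  N5: +10 → 10 < 80
Round 2 — N13, N29 buckle.
  N19: +90 → 180 ≥ 120
  N22: +50 → 70 ≥ 60
Round 3 — N19, N22 buckle.
No further bucklings.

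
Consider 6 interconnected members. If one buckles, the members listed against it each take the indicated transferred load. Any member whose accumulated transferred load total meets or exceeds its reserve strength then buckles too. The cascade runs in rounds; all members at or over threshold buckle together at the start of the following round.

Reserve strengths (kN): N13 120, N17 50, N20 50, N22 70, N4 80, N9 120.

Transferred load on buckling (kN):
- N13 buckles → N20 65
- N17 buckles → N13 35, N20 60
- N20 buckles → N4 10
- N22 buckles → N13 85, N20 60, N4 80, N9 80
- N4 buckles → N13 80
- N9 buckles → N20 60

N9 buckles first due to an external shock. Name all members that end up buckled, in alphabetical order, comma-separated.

Round 1 — N9 buckles (initial).
  N20: +60 → 60 ≥ 50
Round 2 — N20 buckles.
  N4: +10 → 10 < 80
No further bucklings.

N20, N9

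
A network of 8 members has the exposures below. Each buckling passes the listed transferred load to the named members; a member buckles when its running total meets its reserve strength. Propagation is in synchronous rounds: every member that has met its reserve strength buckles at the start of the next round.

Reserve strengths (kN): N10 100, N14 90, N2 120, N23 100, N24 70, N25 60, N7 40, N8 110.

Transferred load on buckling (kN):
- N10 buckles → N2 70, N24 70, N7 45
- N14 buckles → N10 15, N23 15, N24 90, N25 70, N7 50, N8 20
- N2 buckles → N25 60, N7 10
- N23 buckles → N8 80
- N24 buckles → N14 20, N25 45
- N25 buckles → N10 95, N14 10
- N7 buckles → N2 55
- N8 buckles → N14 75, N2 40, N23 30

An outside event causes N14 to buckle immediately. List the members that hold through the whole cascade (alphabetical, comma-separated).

Round 1 — N14 buckles (initial).
  N10: +15 → 15 < 100
  N23: +15 → 15 < 100
  N24: +90 → 90 ≥ 70
  N25: +70 → 70 ≥ 60
  N7: +50 → 50 ≥ 40
  N8: +20 → 20 < 110
Round 2 — N24, N25, N7 buckle.
  N10: +95 → 110 ≥ 100
  N2: +55 → 55 < 120
Round 3 — N10 buckles.
  N2: +70 → 125 ≥ 120
Round 4 — N2 buckles.
No further bucklings.

N23, N8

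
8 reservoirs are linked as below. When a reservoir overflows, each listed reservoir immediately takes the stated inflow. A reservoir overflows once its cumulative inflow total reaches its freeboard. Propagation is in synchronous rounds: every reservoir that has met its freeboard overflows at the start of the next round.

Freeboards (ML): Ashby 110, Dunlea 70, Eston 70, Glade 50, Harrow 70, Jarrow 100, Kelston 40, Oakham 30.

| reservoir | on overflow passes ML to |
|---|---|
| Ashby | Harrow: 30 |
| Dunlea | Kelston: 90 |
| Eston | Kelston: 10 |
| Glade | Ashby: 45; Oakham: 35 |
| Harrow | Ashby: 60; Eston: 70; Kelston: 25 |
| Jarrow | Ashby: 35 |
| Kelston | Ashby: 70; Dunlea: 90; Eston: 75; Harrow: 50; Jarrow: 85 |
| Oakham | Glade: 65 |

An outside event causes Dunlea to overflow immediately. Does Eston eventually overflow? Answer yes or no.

yes

Round 1 — Dunlea overflows (initial).
  Kelston: +90 → 90 ≥ 40
Round 2 — Kelston overflows.
  Ashby: +70 → 70 < 110
  Eston: +75 → 75 ≥ 70
  Harrow: +50 → 50 < 70
  Jarrow: +85 → 85 < 100
Round 3 — Eston overflows.
No further overflows.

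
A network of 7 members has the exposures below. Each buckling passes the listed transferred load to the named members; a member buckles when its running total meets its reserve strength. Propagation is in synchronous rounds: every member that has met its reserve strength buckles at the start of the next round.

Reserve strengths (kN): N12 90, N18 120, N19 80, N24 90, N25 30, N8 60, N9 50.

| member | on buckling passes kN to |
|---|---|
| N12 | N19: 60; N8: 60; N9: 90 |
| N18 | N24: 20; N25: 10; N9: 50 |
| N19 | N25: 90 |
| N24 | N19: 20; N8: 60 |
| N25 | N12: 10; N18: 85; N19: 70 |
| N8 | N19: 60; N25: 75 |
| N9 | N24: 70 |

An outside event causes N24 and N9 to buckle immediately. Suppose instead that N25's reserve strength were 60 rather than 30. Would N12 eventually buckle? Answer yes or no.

no

With N25's reserve strength at 60:
Round 1 — N24, N9 buckle (initial).
  N19: +20 → 20 < 80
  N8: +60 → 60 ≥ 60
Round 2 — N8 buckles.
  N19: +60 → 80 ≥ 80
  N25: +75 → 75 ≥ 60
Round 3 — N19, N25 buckle.
  N12: +10 → 10 < 90
  N18: +85 → 85 < 120
No further bucklings.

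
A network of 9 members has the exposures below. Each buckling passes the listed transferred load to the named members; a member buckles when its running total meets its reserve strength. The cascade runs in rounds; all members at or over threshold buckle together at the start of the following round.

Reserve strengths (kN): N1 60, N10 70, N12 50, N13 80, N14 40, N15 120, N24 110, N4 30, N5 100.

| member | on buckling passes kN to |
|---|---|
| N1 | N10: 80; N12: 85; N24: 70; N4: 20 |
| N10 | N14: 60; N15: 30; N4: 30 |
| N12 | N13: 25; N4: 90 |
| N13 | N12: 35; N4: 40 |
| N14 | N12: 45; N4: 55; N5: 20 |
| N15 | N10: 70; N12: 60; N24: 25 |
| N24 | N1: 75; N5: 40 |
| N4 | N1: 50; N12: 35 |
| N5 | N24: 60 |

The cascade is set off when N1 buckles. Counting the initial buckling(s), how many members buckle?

Round 1 — N1 buckles (initial).
  N10: +80 → 80 ≥ 70
  N12: +85 → 85 ≥ 50
  N24: +70 → 70 < 110
  N4: +20 → 20 < 30
Round 2 — N10, N12 buckle.
  N13: +25 → 25 < 80
  N14: +60 → 60 ≥ 40
  N15: +30 → 30 < 120
  N4: +30+90 → 140 ≥ 30
Round 3 — N14, N4 buckle.
  N5: +20 → 20 < 100
No further bucklings.

5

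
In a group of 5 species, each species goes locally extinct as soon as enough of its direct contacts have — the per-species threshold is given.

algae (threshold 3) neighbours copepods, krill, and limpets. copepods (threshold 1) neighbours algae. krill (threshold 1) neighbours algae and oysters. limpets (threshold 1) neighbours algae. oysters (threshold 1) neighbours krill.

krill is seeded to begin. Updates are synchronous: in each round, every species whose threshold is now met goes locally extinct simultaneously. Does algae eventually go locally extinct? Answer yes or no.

Round 1 — krill goes locally extinct (initial).
Round 2 — checking thresholds:
  algae: 1 of 3 neighbours < 3, below threshold.
  oysters: 1 of 1 neighbours ≥ 1, goes locally extinct.
Round 3 — no new extinctions; cascade stops.

no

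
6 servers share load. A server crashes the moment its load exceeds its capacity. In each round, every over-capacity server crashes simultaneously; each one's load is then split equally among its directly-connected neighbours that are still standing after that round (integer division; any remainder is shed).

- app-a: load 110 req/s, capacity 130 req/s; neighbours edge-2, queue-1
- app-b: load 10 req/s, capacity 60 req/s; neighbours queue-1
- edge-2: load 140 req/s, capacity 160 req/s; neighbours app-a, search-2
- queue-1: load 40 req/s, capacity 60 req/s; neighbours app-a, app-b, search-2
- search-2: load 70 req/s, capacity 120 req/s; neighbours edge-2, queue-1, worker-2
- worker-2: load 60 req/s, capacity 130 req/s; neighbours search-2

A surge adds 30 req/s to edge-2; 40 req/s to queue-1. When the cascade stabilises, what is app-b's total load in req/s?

36

Round 1 — edge-2 at 170 > 160; queue-1 at 80 > 60. edge-2, queue-1 crash.
  edge-2 sheds 170 req/s to app-a, search-2: 85 each.
    app-a: 110+85 = 195 > 130
    search-2: 70+85 = 155 > 120
  queue-1 sheds 80 req/s to app-a, app-b, search-2: 26 each (2 lost).
    app-a: 195+26 = 221 > 130
    app-b: 10+26 = 36 ≤ 60
    search-2: 155+26 = 181 > 120
Round 2 — app-a, search-2 crash.
  app-a sheds 221 req/s: no online neighbours, lost.
  search-2 sheds 181 req/s to worker-2: 181 each.
    worker-2: 60+181 = 241 > 130
Round 3 — worker-2 crashes.
  worker-2 sheds 241 req/s: no online neighbours, lost.
No further crashes.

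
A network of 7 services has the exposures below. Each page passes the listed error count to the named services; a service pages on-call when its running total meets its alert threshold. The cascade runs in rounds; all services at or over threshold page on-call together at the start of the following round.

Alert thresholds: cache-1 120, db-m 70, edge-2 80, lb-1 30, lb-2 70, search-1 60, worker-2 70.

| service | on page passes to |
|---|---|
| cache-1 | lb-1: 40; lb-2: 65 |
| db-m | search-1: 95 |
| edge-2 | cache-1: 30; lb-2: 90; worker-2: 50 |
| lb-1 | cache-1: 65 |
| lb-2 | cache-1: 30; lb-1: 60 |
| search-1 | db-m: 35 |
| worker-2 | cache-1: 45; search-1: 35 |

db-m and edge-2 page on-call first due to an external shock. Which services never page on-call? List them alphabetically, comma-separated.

Round 1 — db-m, edge-2 page on-call (initial).
  cache-1: +30 → 30 < 120
  lb-2: +90 → 90 ≥ 70
  search-1: +95 → 95 ≥ 60
  worker-2: +50 → 50 < 70
Round 2 — lb-2, search-1 page on-call.
  cache-1: +30 → 60 < 120
  lb-1: +60 → 60 ≥ 30
Round 3 — lb-1 pages on-call.
  cache-1: +65 → 125 ≥ 120
Round 4 — cache-1 pages on-call.
No further pages.

worker-2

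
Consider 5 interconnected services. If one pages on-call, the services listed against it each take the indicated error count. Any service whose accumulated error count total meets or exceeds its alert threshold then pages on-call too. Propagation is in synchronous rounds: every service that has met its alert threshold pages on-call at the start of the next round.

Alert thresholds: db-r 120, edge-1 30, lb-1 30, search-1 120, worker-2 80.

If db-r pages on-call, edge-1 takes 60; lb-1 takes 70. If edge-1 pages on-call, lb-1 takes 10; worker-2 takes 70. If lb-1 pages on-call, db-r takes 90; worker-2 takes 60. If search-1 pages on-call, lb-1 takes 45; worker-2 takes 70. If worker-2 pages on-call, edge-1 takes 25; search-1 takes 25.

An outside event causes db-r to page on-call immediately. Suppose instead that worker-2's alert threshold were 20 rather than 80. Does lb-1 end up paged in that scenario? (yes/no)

With worker-2's alert threshold at 20:
Round 1 — db-r pages on-call (initial).
  edge-1: +60 → 60 ≥ 30
  lb-1: +70 → 70 ≥ 30
Round 2 — edge-1, lb-1 page on-call.
  worker-2: +70+60 → 130 ≥ 20
Round 3 — worker-2 pages on-call.
  search-1: +25 → 25 < 120
No further pages.

yes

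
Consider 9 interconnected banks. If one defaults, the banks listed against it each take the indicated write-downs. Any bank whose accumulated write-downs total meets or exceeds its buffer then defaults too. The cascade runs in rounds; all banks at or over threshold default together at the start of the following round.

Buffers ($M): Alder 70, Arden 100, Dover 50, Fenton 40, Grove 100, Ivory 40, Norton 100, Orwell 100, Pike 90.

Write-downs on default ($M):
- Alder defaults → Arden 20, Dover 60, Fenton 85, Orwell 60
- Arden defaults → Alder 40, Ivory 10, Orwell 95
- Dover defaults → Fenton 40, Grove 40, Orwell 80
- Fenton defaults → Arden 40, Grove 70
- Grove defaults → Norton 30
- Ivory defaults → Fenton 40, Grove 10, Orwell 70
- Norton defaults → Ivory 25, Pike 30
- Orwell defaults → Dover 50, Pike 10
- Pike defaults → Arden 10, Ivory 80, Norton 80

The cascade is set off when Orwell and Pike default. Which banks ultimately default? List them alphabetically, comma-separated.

Dover, Fenton, Grove, Ivory, Norton, Orwell, Pike

Round 1 — Orwell, Pike default (initial).
  Arden: +10 → 10 < 100
  Dover: +50 → 50 ≥ 50
  Ivory: +80 → 80 ≥ 40
  Norton: +80 → 80 < 100
Round 2 — Dover, Ivory default.
  Fenton: +40+40 → 80 ≥ 40
  Grove: +40+10 → 50 < 100
Round 3 — Fenton defaults.
  Arden: +40 → 50 < 100
  Grove: +70 → 120 ≥ 100
Round 4 — Grove defaults.
  Norton: +30 → 110 ≥ 100
Round 5 — Norton defaults.
No further defaults.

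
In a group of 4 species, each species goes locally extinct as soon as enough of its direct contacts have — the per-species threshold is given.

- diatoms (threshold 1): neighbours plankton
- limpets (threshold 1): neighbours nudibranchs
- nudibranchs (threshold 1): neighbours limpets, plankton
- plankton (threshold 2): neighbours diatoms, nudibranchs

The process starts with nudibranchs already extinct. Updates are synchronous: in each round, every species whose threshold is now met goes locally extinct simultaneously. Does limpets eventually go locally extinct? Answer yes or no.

yes

Round 1 — nudibranchs goes locally extinct (initial).
Round 2 — checking thresholds:
  limpets: 1 of 1 neighbours ≥ 1, goes locally extinct.
  plankton: 1 of 2 neighbours < 2, below threshold.
Round 3 — no new extinctions; cascade stops.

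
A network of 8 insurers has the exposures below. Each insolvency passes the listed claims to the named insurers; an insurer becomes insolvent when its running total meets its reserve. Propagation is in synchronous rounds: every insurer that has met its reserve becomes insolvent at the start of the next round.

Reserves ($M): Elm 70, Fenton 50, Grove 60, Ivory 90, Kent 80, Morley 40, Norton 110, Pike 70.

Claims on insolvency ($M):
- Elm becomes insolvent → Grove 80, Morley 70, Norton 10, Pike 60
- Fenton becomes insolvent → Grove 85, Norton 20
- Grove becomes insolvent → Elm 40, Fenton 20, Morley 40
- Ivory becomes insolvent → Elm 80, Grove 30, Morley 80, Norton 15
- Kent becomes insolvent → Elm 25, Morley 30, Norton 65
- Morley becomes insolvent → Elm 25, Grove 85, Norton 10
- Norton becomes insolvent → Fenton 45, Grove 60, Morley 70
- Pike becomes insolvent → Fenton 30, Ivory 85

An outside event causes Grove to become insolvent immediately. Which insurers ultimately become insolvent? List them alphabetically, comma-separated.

Round 1 — Grove becomes insolvent (initial).
  Elm: +40 → 40 < 70
  Fenton: +20 → 20 < 50
  Morley: +40 → 40 ≥ 40
Round 2 — Morley becomes insolvent.
  Elm: +25 → 65 < 70
  Norton: +10 → 10 < 110
No further insolvencies.

Grove, Morley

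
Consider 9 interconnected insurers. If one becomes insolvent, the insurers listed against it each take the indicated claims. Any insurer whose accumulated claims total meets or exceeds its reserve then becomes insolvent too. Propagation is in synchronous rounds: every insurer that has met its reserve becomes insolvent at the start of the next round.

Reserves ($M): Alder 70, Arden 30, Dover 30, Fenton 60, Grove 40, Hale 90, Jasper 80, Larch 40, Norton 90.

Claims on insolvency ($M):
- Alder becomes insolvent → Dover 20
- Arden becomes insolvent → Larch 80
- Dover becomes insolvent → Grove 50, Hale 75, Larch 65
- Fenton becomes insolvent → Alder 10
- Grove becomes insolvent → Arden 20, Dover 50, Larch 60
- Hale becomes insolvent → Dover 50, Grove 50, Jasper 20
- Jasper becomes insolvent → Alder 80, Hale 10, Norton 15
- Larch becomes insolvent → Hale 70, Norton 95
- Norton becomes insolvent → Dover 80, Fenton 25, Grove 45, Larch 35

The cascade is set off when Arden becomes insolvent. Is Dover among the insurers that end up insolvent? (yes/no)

yes

Round 1 — Arden becomes insolvent (initial).
  Larch: +80 → 80 ≥ 40
Round 2 — Larch becomes insolvent.
  Hale: +70 → 70 < 90
  Norton: +95 → 95 ≥ 90
Round 3 — Norton becomes insolvent.
  Dover: +80 → 80 ≥ 30
  Fenton: +25 → 25 < 60
  Grove: +45 → 45 ≥ 40
Round 4 — Dover, Grove become insolvent.
  Hale: +75 → 145 ≥ 90
Round 5 — Hale becomes insolvent.
  Jasper: +20 → 20 < 80
No further insolvencies.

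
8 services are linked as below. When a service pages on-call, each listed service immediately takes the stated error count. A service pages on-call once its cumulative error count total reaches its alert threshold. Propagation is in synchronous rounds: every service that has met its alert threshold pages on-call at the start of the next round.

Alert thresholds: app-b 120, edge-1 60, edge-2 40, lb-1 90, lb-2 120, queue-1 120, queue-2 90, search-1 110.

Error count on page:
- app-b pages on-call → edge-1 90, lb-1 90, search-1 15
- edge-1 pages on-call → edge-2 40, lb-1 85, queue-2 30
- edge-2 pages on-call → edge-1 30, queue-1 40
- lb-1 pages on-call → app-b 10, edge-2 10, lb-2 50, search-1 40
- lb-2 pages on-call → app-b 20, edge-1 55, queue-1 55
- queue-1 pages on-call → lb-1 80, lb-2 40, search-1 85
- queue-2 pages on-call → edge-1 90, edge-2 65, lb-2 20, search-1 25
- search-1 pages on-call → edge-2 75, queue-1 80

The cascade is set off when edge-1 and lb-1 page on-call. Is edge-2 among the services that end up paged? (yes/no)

yes

Round 1 — edge-1, lb-1 page on-call (initial).
  app-b: +10 → 10 < 120
  edge-2: +40+10 → 50 ≥ 40
  lb-2: +50 → 50 < 120
  queue-2: +30 → 30 < 90
  search-1: +40 → 40 < 110
Round 2 — edge-2 pages on-call.
  queue-1: +40 → 40 < 120
No further pages.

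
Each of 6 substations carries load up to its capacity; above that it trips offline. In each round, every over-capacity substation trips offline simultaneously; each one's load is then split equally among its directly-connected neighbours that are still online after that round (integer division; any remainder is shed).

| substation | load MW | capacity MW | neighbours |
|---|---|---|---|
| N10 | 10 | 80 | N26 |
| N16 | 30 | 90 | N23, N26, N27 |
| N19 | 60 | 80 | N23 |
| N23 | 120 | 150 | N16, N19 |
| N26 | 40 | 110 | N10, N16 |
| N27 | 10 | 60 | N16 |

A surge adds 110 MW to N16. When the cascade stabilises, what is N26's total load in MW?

Round 1 — N16 at 140 > 90. N16 trips offline.
  N16 sheds 140 MW to N23, N26, N27: 46 each (2 lost).
    N23: 120+46 = 166 > 150
    N26: 40+46 = 86 ≤ 110
    N27: 10+46 = 56 ≤ 60
Round 2 — N23 trips offline.
  N23 sheds 166 MW to N19: 166 each.
    N19: 60+166 = 226 > 80
Round 3 — N19 trips offline.
  N19 sheds 226 MW: no online neighbours, lost.
No further trips.

86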